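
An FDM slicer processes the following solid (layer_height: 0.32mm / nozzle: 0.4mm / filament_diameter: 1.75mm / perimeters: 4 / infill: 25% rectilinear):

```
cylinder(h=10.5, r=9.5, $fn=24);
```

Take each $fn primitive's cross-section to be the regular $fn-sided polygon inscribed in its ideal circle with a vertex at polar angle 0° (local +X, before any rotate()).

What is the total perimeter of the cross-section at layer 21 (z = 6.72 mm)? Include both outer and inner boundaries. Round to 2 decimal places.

59.52 mm

At z = 6.72 mm: the cylinder: section is a regular 24-gon, circumradius r=9.5 (perimeter = 2·24·9.500·sin(180°/24) = 59.52 mm). Overall, the cross-section is a single solid region. Total boundary length (outer) = 59.52 mm.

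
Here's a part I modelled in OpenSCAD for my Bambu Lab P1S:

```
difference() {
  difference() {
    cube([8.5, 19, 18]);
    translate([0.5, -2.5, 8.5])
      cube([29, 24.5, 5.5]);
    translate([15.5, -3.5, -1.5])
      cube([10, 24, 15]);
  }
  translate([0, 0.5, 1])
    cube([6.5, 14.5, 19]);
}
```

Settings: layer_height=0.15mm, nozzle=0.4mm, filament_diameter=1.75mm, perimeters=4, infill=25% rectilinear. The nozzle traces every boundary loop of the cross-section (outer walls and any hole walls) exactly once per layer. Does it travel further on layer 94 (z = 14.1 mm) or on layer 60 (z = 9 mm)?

layer 94 (z = 14.1 mm)

Layer 94 (z = 14.1): the cube (footprint 8.5×19) is included at this height (perimeter 55.00 mm); the cube at (0.5, -2.5) is not intersected at this z (z outside [8.5, 14]); the cube at (15.5, -3.5) is absent (z outside [-1.5, 13.5]); Taking the first minus the rest: none of the subtracted shapes is present at this height, so the 8.5×19 cube is unchanged — boundary = 55.00 mm; the cube at (0, 0.5) (footprint 6.5×14.5) is included at this height (perimeter 42.00 mm); After the difference (first − rest): starting from the result so far, the 6.5×14.5 cube at (0, 0.5) lies inside it touching the edge (removes its full 94.25 mm²) — boundary = 68.00 mm. So its perimeter = 68.00 mm. Layer 60 (z = 9): the 8.5×19 cube contributes its full rectangle (perimeter 55.00 mm); the cube at (0.5, -2.5) (footprint 29×24.5) is included at this height (perimeter 107.00 mm); the cube at (15.5, -3.5) (footprint 10×24) is included at this height (perimeter 68.00 mm); Taking the first minus the rest: starting from the 8.5×19 cube, the 29×24.5 cube at (0.5, -2.5) partially overlaps it — only the 152.00 mm² overlap (of its 710.50 mm²) is removed, clipping the outline; the 10×24 cube at (15.5, -3.5) misses the remaining region (no effect) — boundary = 39.00 mm; the cube at (0, 0.5) is present — its section is the full 6.5×14.5 rectangle (perimeter 42.00 mm); After the difference (first − rest): starting from the result so far, the 6.5×14.5 cube at (0, 0.5) partially overlaps it — only the 7.25 mm² overlap (of its 94.25 mm²) is removed, clipping the outline — boundary = 11.00 mm. So its perimeter = 11.00 mm. Layer 94 is larger (68.00 vs 11.00 mm).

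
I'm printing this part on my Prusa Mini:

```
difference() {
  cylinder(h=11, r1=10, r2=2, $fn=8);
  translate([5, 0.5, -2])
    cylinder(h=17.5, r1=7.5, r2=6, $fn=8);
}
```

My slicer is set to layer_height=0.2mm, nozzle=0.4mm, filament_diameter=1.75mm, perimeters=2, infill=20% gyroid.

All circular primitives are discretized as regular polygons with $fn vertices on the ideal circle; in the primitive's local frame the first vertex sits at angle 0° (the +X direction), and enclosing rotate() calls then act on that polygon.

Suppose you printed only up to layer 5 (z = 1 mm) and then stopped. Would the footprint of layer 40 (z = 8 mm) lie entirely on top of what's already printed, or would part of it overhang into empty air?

Compare the two slices. At z = 1: the cone (r1=10→r2=2) has section circumradius 9.273 here — a regular 8-gon (area = (8/2)·9.273²·sin(360°/8) = 243.20 mm²); the cone at (5, 0.5) (r1=7.5→r2=6) has section circumradius 7.243 here — a regular 8-gon (area = (8/2)·7.243²·sin(360°/8) = 148.38 mm²); After the difference (first − rest): starting from the cone (243.20 mm²), the cone at (5, 0.5) partially overlaps it — only the 112.47 mm² overlap (of its 148.38 mm²) is removed, clipping the outline — area = 130.73 mm². At z = 8: the cone contributes a regular 8-gon of circumradius 4.182 (interpolated between r1=10 and r2=2 at t=0.727) (area = (8/2)·4.182²·sin(360°/8) = 49.46 mm²); the cone at (5, 0.5) contributes a regular 8-gon of circumradius 6.643 (interpolated between r1=7.5 and r2=6 at t=0.571) (area = (8/2)·6.643²·sin(360°/8) = 124.81 mm²); Subtracting the remaining from the first: starting from the cone (49.46 mm²), the cone at (5, 0.5) partially overlaps it — only the 31.14 mm² overlap (of its 124.81 mm²) is removed, clipping the outline — area = 18.33 mm². Checking containment: at z = 8 the cross-section extends beyond the z = 1 cross-section by about 4.85 mm².

part overhangs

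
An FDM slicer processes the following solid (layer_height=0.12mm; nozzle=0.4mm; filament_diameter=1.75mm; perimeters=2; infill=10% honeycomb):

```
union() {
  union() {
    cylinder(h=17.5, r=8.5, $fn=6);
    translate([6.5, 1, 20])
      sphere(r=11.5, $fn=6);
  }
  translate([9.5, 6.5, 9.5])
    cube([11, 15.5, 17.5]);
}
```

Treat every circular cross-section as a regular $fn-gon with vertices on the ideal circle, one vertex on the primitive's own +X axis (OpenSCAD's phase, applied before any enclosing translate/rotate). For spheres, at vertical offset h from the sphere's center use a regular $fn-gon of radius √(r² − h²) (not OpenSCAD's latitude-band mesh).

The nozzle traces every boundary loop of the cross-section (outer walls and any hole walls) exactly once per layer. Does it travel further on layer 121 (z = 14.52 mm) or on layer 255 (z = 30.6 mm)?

Layer 121 (z = 14.52): the cylinder: section is a regular 6-gon, circumradius r=8.5 (perimeter = 2·6·8.500·sin(180°/6) = 51.00 mm); the r=11.5 sphere at (6.5, 1) slices to a regular 6-gon of circumradius 10.110 (√(r²−h²) with h=5.48 from center) (perimeter = 2·6·10.110·sin(180°/6) = 60.66 mm); Merging all regions: the regions partially overlap (shared area 115.15 mm²), so the edge portions inside another operand are dropped and the merged outline is re-measured after clipping — boundary = 70.44 mm; the cube at (9.5, 6.5) (footprint 11×15.5) is included at this height (perimeter 53.00 mm); Taking the union: the regions partially overlap (shared area 9.75 mm²), so the edge portions inside another operand are dropped and the merged outline is re-measured after clipping — boundary = 110.44 mm. So its perimeter = 110.44 mm. Layer 255 (z = 30.6): the cylinder does not reach this height (z outside [0, 17.5]); the r=11.5 sphere at (6.5, 1) slices to a regular 6-gon of circumradius 4.460 (√(r²−h²) with h=10.6 from center) (perimeter = 2·6·4.460·sin(180°/6) = 26.76 mm); Combining (union): only the r=11.5 sphere at (6.5, 1) is present, so the union is just that shape — boundary = 26.76 mm; the cube at (9.5, 6.5) does not reach this height (z outside [9.5, 27]); Merging all regions: only that combined region is present, so the union is just that shape — boundary = 26.76 mm. So its perimeter = 26.76 mm. Layer 121 is larger (110.44 vs 26.76 mm).

layer 121 (z = 14.52 mm)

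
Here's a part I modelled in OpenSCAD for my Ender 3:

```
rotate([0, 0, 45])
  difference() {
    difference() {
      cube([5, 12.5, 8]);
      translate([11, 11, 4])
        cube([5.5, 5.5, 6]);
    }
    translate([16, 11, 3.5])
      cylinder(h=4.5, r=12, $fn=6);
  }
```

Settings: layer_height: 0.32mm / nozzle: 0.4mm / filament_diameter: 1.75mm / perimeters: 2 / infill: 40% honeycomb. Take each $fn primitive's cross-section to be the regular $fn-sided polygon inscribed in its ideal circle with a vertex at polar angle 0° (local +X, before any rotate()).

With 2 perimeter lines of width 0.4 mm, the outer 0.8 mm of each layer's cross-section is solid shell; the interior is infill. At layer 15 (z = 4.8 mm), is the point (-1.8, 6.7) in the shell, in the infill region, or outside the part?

infill

At z = 4.8 mm: the cube (footprint 5×12.5) is included at this height; the cube at (11, 11) is present — its section is the full 5.5×5.5 rectangle; After the difference (first − rest): starting from the 5×12.5 cube, the 5.5×5.5 cube at (11, 11) misses the remaining region (no effect) — 1 connected region; the r=12 cylinder at (16, 11) contributes a regular 6-gon of circumradius 12; Subtracting the remaining from the first: starting from that combined region, the r=12 cylinder at (16, 11) partially overlaps it — only the 1.72 mm² overlap (of its 374.12 mm²) is removed, clipping the outline — 1 connected region; (rotated 45° about Z; rotation is an isometry so areas/perimeters/island counts are preserved). Overall, the cross-section is a single solid region. Undo the 45° rotation: the query point maps to (3.465, 6.010) in the un-rotated model frame. The nearest boundary edge runs (5.00, 9.27)→(5.00, 0.00); distance from the point to it = 1.54 mm. The point is inside the cross-section and 1.54 mm from the nearest boundary — more than the 0.8 mm shell width (2 × 0.4), so it's in the infill interior.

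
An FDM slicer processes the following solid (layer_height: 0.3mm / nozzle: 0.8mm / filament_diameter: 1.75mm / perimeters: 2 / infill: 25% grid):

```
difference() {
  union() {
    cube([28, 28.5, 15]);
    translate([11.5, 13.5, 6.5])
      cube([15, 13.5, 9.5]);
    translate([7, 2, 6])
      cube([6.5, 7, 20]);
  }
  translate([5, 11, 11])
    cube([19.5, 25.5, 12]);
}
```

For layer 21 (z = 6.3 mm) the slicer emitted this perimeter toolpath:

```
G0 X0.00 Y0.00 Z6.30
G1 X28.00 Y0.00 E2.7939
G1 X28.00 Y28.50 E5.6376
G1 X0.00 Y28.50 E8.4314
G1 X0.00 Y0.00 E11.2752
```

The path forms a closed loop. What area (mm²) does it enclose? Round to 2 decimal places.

Apply the shoelace formula to the sequence of (X, Y) vertices; enclosed area = 798.00 mm².

798.00 mm²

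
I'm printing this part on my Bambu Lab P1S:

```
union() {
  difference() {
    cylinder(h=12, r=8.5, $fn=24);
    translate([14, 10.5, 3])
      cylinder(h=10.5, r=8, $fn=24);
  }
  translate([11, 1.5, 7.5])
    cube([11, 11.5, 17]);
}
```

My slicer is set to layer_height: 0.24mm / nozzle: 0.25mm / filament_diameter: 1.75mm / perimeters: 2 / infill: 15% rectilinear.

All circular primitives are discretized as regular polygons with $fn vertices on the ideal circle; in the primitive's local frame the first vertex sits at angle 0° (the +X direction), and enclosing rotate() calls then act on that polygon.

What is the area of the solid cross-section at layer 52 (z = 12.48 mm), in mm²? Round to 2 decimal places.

126.50 mm²

At z = 12.48 mm: the cylinder is absent (z outside [0, 12]); the r=8 cylinder at (14, 10.5) gives a regular 24-gon of circumradius 8 (constant along its height) (area = (24/2)·8.000²·sin(360°/24) = 198.77 mm²); Taking the first minus the rest: the first operand is absent here, so nothing remains; the cube at (11, 1.5) is present — its section is the full 11×11.5 rectangle (area 126.50 mm²); Merging all regions: only the 11×11.5 cube at (11, 1.5) is present, so the union is just that shape — area = 126.50 mm². Overall, the cross-section is a single solid region. Net area = 126.50 mm².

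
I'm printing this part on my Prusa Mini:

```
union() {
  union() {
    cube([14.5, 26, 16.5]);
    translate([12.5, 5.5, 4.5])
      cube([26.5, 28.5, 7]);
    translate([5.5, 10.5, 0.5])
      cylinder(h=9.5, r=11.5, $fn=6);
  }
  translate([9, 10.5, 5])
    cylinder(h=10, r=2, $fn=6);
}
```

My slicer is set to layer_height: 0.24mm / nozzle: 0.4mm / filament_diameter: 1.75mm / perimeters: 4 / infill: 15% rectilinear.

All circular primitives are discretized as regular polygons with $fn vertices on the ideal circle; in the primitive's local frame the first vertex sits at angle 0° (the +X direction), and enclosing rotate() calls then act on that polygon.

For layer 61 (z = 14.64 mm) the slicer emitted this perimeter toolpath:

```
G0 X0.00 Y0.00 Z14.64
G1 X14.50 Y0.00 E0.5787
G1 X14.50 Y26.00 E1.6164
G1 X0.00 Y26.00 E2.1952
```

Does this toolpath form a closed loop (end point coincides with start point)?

Start point (G0): (0.00, 0.00). End point (last G1): the path does not return to the start — open.

no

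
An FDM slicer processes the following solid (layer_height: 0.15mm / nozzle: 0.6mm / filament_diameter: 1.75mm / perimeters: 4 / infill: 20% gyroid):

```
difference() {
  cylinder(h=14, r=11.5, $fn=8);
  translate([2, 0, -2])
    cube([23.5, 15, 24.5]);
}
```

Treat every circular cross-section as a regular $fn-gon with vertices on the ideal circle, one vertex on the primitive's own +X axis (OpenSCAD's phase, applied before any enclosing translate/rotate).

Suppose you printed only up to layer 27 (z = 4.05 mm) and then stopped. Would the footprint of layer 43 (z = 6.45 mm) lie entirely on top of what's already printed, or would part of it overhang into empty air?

Compare the two slices. At z = 4.05: the r=11.5 cylinder gives a regular 8-gon of circumradius 11.5 (constant along its height) (area = (8/2)·11.500²·sin(360°/8) = 374.06 mm²); the 23.5×15 cube at (2, 0) contributes its full rectangle (area 352.50 mm²); Subtracting the remaining from the first: starting from the r=11.5 cylinder (374.06 mm²), the 23.5×15 cube at (2, 0) partially overlaps it — only the 71.34 mm² overlap (of its 352.50 mm²) is removed, clipping the outline — area = 302.72 mm². At z = 6.45: the r=11.5 cylinder gives a regular 8-gon of circumradius 11.5 (constant along its height) (area = (8/2)·11.500²·sin(360°/8) = 374.06 mm²); the cube at (2, 0) is present — its section is the full 23.5×15 rectangle (area 352.50 mm²); Subtracting the remaining from the first: starting from the r=11.5 cylinder (374.06 mm²), the 23.5×15 cube at (2, 0) partially overlaps it — only the 71.34 mm² overlap (of its 352.50 mm²) is removed, clipping the outline — area = 302.72 mm². Checking containment: the cross-section at z = 6.45 is a subset of the cross-section at z = 4.05.

entirely on top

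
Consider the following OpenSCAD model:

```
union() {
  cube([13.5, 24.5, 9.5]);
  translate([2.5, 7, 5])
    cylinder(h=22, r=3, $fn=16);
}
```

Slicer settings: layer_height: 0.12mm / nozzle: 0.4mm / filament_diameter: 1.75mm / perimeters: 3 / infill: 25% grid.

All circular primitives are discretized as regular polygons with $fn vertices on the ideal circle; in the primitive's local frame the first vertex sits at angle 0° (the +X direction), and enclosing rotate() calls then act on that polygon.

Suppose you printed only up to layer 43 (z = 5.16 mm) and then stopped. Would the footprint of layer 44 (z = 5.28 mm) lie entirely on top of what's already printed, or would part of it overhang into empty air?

entirely on top

Compare the two slices. At z = 5.16: the cube (footprint 13.5×24.5) is included at this height (area 330.75 mm²); the r=3 cylinder at (2.5, 7) contributes a regular 16-gon of circumradius 3 (area = (16/2)·3.000²·sin(360°/16) = 27.55 mm²); Merging all regions: the regions partially overlap — summed areas 358.30 mm² minus the doubly-counted overlap 26.56 mm² gives 331.75 mm² — area = 331.75 mm². At z = 5.28: the cube is present — its section is the full 13.5×24.5 rectangle (area 330.75 mm²); the cylinder at (2.5, 7): section is a regular 16-gon, circumradius r=3 (area = (16/2)·3.000²·sin(360°/16) = 27.55 mm²); Taking the union: the regions partially overlap — summed areas 358.30 mm² minus the doubly-counted overlap 26.56 mm² gives 331.75 mm² — area = 331.75 mm². Checking containment: the cross-section at z = 5.28 is a subset of the cross-section at z = 5.16.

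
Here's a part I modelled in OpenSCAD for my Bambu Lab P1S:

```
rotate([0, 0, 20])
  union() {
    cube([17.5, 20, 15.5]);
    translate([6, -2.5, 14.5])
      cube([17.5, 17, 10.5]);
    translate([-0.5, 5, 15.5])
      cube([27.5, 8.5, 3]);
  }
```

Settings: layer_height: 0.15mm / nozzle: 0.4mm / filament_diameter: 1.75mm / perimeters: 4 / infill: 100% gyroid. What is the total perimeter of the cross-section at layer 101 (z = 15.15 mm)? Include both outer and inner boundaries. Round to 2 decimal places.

At z = 15.15 mm: the 17.5×20 cube contributes its full rectangle (perimeter 75.00 mm); the cube at (6, -2.5) is present — its section is the full 17.5×17 rectangle (perimeter 69.00 mm); the cube at (-0.5, 5) does not reach this height (z outside [15.5, 18.5]); Taking the union: the regions partially overlap (shared area 166.75 mm²), so the edge portions inside another operand are dropped and the merged outline is re-measured after clipping — boundary = 92.00 mm; (rotated 20° about Z; rotation is an isometry so areas/perimeters/island counts are preserved). Overall, the cross-section is a single solid region. Total boundary length (outer) = 92.00 mm.

92.00 mm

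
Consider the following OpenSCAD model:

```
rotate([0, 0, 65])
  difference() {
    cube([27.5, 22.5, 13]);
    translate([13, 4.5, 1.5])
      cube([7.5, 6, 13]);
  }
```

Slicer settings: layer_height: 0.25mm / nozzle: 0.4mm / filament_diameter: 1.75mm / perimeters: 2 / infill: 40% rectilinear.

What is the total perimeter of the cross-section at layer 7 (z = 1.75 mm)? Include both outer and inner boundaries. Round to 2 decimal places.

127.00 mm

At z = 1.75 mm: the 27.5×22.5 cube contributes its full rectangle (perimeter 100.00 mm); the 7.5×6 cube at (13, 4.5) contributes its full rectangle (perimeter 27.00 mm); Subtracting the remaining from the first: starting from the 27.5×22.5 cube, the 7.5×6 cube at (13, 4.5) lies wholly inside it (removes its full 45.00 mm² and its 27.00 mm outline becomes a hole wall) — boundary (outer + 1 inner loop) = 127.00 mm; (whole slice rotated 65° about Z — lengths, areas and connectivity unchanged). Overall, the cross-section is one region with 1 hole. Total boundary length (outer + inner) = 127.00 mm.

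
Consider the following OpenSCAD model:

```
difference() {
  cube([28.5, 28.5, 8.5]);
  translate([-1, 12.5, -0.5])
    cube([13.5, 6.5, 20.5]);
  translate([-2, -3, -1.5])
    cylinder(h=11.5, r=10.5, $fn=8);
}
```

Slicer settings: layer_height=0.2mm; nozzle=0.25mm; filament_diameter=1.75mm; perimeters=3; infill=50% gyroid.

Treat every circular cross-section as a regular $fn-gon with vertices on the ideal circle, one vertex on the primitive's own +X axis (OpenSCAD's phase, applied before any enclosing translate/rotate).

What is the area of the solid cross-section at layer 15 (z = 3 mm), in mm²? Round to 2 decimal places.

696.85 mm²

At z = 3 mm: the cube (footprint 28.5×28.5) is included at this height (area 812.25 mm²); the 13.5×6.5 cube at (-1, 12.5) contributes its full rectangle (area 87.75 mm²); the cylinder at (-2, -3): section is a regular 8-gon, circumradius r=10.5 (area = (8/2)·10.500²·sin(360°/8) = 311.83 mm²); Taking the first minus the rest: starting from the 28.5×28.5 cube (812.25 mm²), the 13.5×6.5 cube at (-1, 12.5) partially overlaps it — only the 81.25 mm² overlap (of its 87.75 mm²) is removed, clipping the outline; the r=10.5 cylinder at (-2, -3) partially overlaps it — only the 34.15 mm² overlap (of its 311.83 mm²) is removed, clipping the outline — area = 696.85 mm². Overall, the cross-section is a single solid region. Net area = 696.85 mm².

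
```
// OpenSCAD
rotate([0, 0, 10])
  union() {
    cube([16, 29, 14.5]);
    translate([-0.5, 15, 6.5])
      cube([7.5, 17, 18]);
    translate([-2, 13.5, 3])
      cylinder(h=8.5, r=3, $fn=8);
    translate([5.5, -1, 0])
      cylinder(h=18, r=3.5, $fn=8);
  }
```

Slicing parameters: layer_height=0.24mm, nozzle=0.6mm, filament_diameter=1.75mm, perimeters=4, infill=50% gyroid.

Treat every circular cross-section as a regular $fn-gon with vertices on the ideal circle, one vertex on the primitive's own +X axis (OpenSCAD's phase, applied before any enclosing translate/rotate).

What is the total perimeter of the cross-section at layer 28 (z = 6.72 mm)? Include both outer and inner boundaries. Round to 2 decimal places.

111.63 mm

At z = 6.72 mm: the cube is present — its section is the full 16×29 rectangle (perimeter 90.00 mm); the cube at (-0.5, 15) (footprint 7.5×17) is included at this height (perimeter 49.00 mm); the r=3 cylinder at (-2, 13.5) gives a regular 8-gon of circumradius 3 (constant along its height) (perimeter = 2·8·3.000·sin(180°/8) = 18.37 mm); the cylinder at (5.5, -1): section is a regular 8-gon, circumradius r=3.5 (perimeter = 2·8·3.500·sin(180°/8) = 21.43 mm); Combining (union): the regions partially overlap (shared area 111.51 mm²), so the edge portions inside another operand are dropped and the merged outline is re-measured after clipping — boundary = 111.63 mm; (rotated 10° about Z; rotation is an isometry so areas/perimeters/island counts are preserved). Overall, the cross-section is a single solid region. Total boundary length (outer) = 111.63 mm.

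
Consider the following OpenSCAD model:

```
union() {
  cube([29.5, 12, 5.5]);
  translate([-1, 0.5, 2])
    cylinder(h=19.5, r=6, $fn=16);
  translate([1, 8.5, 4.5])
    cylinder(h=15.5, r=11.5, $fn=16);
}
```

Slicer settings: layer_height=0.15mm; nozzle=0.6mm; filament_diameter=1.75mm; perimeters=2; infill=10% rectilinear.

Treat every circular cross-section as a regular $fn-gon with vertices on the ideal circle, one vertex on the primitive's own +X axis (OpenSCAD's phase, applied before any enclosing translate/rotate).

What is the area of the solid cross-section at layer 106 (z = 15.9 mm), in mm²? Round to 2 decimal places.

At z = 15.9 mm: the cube is not intersected at this z (z outside [0, 5.5]); the r=6 cylinder at (-1, 0.5) gives a regular 16-gon of circumradius 6 (constant along its height) (area = (16/2)·6.000²·sin(360°/16) = 110.21 mm²); the r=11.5 cylinder at (1, 8.5) gives a regular 16-gon of circumradius 11.5 (constant along its height) (area = (16/2)·11.500²·sin(360°/16) = 404.88 mm²); Combining (union): the regions partially overlap — summed areas 515.09 mm² minus the doubly-counted overlap 85.28 mm² gives 429.81 mm² — area = 429.81 mm². Overall, the cross-section is a single solid region. Net area = 429.81 mm².

429.81 mm²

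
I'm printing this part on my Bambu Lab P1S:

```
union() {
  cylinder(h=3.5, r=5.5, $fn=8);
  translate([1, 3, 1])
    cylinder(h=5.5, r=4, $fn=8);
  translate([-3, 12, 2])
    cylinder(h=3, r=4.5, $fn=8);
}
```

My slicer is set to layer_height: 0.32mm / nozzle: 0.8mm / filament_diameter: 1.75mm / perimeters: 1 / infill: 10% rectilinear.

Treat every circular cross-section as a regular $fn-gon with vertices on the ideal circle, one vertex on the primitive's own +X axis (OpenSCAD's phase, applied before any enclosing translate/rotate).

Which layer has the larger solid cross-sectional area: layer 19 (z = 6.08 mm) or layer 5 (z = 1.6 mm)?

layer 5 (z = 1.6 mm)

Layer 19 (z = 6.08): the cylinder is not intersected at this z (z outside [0, 3.5]); the r=4 cylinder at (1, 3) gives a regular 8-gon of circumradius 4 (constant along its height) (area = (8/2)·4.000²·sin(360°/8) = 45.25 mm²); the cylinder at (-3, 12) does not reach this height (z outside [2, 5]); Merging all regions: only the r=4 cylinder at (1, 3) is present, so the union is just that shape — area = 45.25 mm². So its area = 45.25 mm². Layer 5 (z = 1.6): the cylinder: section is a regular 8-gon, circumradius r=5.5 (area = (8/2)·5.500²·sin(360°/8) = 85.56 mm²); the cylinder at (1, 3): section is a regular 8-gon, circumradius r=4 (area = (8/2)·4.000²·sin(360°/8) = 45.25 mm²); the cylinder at (-3, 12) is absent (z outside [2, 5]); Merging all regions: the regions partially overlap — summed areas 130.81 mm² minus the doubly-counted overlap 34.29 mm² gives 96.53 mm² — area = 96.53 mm². So its area = 96.53 mm². Layer 5 is larger (96.53 vs 45.25 mm²).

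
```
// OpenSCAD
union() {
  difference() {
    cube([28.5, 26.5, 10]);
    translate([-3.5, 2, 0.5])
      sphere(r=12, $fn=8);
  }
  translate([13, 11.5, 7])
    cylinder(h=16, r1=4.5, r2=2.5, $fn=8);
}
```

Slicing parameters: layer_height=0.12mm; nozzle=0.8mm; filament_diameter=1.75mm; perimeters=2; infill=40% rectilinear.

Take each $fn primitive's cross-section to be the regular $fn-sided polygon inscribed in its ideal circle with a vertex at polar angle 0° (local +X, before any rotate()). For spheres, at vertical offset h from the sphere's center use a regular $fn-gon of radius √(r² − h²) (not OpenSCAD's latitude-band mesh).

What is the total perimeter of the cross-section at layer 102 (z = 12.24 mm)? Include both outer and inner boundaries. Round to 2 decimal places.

23.54 mm

At z = 12.24 mm: the cube does not reach this height (z outside [0, 10]); the r=12 sphere at (-3.5, 2) slices to a regular 8-gon of circumradius 2.484 (√(r²−h²) with h=11.74 from center) (perimeter = 2·8·2.484·sin(180°/8) = 15.21 mm); After the difference (first − rest): the first operand is absent here, so nothing remains; the cone at (13, 11.5): at t=0.328 of its height the radius interpolates to r₁+(r₂−r₁)t = 3.845, giving a regular 8-gon of that circumradius (perimeter = 2·8·3.845·sin(180°/8) = 23.54 mm); Combining (union): only the cone at (13, 11.5) is present, so the union is just that shape — boundary = 23.54 mm. Overall, the cross-section is a single solid region. Total boundary length (outer) = 23.54 mm.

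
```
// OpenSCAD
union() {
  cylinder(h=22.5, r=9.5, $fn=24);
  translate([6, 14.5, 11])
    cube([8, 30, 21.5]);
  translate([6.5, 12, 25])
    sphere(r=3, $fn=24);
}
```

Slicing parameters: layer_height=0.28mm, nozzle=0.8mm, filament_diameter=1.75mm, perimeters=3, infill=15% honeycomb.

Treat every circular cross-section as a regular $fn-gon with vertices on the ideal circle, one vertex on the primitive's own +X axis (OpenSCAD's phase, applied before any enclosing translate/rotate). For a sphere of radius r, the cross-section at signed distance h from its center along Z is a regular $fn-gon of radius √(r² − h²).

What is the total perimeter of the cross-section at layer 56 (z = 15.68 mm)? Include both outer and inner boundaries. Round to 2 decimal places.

135.52 mm

At z = 15.68 mm: the r=9.5 cylinder contributes a regular 24-gon of circumradius 9.5 (perimeter = 2·24·9.500·sin(180°/24) = 59.52 mm); the cube at (6, 14.5) (footprint 8×30) is included at this height (perimeter 76.00 mm); the sphere at (6.5, 12) is absent (|z−center|=9.320 > r=3); Merging all regions: the 2 present regions are separate (no shared area or edge), so areas and boundary lengths simply add and each stays a separate island — boundary = 135.52 mm. Overall, the cross-section has 2 separate islands. Total boundary length (outer) = 135.52 mm.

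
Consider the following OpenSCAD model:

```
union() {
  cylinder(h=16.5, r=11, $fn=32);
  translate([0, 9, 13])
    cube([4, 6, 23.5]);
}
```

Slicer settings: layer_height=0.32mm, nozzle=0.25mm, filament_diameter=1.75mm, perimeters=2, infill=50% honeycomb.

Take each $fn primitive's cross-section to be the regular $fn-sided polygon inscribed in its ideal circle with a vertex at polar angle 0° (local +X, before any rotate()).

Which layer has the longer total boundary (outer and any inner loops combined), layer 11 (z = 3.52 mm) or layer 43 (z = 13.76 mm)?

Layer 11 (z = 3.52): the r=11 cylinder gives a regular 32-gon of circumradius 11 (constant along its height) (perimeter = 2·32·11.000·sin(180°/32) = 69.00 mm); the cube at (0, 9) is not intersected at this z (z outside [13, 36.5]); Taking the union: only the r=11 cylinder is present, so the union is just that shape — boundary = 69.00 mm. So its perimeter = 69.00 mm. Layer 43 (z = 13.76): the cylinder: section is a regular 32-gon, circumradius r=11 (perimeter = 2·32·11.000·sin(180°/32) = 69.00 mm); the cube at (0, 9) is present — its section is the full 4×6 rectangle (perimeter 20.00 mm); Taking the union: the regions partially overlap (shared area 6.86 mm²), so the edge portions inside another operand are dropped and the merged outline is re-measured after clipping — boundary = 77.68 mm. So its perimeter = 77.68 mm. Layer 43 is larger (77.68 vs 69.00 mm).

layer 43 (z = 13.76 mm)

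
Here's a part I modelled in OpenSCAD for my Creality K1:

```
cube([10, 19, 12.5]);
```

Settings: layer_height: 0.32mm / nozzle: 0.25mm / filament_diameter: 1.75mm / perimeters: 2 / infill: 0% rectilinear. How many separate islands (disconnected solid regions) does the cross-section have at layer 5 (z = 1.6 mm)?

At z = 1.6 mm: the cube (footprint 10×19) is included at this height. Overall, the cross-section is a single solid region. Island count = 1.

1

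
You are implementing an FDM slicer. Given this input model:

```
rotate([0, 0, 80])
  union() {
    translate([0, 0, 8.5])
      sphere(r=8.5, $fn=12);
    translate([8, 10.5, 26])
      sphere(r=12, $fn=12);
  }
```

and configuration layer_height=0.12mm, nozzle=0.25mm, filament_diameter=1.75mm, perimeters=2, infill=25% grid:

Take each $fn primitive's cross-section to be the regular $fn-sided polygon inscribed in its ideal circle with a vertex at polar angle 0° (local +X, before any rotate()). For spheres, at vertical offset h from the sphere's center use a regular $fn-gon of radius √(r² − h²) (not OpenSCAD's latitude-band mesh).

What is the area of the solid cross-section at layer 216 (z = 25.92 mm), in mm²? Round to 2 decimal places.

431.98 mm²

At z = 25.92 mm: the sphere does not reach this height (|z−center|=17.420 > r=8.5); the r=12 sphere at (8, 10.5) slices to a regular 12-gon of circumradius 12.000 (√(r²−h²) with h=0.08 from center) (area = (12/2)·12.000²·sin(360°/12) = 431.98 mm²); Taking the union: only the r=12 sphere at (8, 10.5) is present, so the union is just that shape — area = 431.98 mm²; (rotated 80° about Z; rotation is an isometry so areas/perimeters/island counts are preserved). Overall, the cross-section is a single solid region. Net area = 431.98 mm².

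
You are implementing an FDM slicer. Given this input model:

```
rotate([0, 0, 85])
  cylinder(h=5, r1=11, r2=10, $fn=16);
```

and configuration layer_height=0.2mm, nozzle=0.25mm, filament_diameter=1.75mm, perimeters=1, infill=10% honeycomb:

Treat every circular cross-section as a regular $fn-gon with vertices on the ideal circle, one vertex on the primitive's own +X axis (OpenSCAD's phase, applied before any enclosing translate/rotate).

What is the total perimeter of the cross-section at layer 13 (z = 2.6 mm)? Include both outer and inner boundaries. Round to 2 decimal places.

65.43 mm

At z = 2.6 mm: the cone (r1=11→r2=10) has section circumradius 10.480 here — a regular 16-gon (perimeter = 2·16·10.480·sin(180°/16) = 65.43 mm); (rotated 85° about Z; rotation is an isometry so areas/perimeters/island counts are preserved). Overall, the cross-section is a single solid region. Total boundary length (outer) = 65.43 mm.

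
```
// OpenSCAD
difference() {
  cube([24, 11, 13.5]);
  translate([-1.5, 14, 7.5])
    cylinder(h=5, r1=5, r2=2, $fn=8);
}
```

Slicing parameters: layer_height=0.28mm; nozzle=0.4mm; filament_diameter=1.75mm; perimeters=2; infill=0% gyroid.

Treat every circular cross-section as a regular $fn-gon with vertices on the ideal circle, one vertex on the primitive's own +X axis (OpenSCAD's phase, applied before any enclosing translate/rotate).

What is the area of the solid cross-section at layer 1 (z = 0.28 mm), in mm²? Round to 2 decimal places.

264.00 mm²

At z = 0.28 mm: the cube is present — its section is the full 24×11 rectangle (area 264.00 mm²); the cone at (-1.5, 14) is absent (z outside [7.5, 12.5]); After the difference (first − rest): none of the subtracted shapes is present at this height, so the 24×11 cube is unchanged — area = 264.00 mm². Overall, the cross-section is a single solid region. Net area = 264.00 mm².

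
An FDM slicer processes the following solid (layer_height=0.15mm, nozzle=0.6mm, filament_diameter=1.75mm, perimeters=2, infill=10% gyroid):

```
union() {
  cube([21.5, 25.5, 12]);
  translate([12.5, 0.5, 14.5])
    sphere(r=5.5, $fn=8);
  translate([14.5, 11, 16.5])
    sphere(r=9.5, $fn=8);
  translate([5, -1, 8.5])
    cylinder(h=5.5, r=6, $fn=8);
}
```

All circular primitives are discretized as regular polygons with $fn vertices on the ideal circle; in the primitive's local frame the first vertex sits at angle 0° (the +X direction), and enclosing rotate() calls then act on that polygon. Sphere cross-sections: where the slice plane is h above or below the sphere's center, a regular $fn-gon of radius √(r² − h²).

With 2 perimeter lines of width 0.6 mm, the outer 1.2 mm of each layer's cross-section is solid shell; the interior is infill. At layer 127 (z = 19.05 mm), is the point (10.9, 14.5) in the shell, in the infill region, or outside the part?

infill

At z = 19.05 mm: the cube does not reach this height (z outside [0, 12]); the r=5.5 sphere at (12.5, 0.5) contributes a regular 8-gon of circumradius √(5.5²−4.55²) = 3.090; the r=9.5 sphere at (14.5, 11) slices to a regular 8-gon of circumradius 9.151 (√(r²−h²) with h=2.55 from center); the cylinder at (5, -1) is absent (z outside [8.5, 14]); Combining (union): the regions partially overlap (shared area 2.59 mm²), so overlapping operands fuse into one piece — 1 connected region. Overall, the cross-section is a single solid region. The nearest boundary edge runs (5.35, 11.00)→(8.03, 17.47); distance from the point to it = 3.79 mm. The point is inside the cross-section and 3.79 mm from the nearest boundary — more than the 1.2 mm shell width (2 × 0.6), so it's in the infill interior.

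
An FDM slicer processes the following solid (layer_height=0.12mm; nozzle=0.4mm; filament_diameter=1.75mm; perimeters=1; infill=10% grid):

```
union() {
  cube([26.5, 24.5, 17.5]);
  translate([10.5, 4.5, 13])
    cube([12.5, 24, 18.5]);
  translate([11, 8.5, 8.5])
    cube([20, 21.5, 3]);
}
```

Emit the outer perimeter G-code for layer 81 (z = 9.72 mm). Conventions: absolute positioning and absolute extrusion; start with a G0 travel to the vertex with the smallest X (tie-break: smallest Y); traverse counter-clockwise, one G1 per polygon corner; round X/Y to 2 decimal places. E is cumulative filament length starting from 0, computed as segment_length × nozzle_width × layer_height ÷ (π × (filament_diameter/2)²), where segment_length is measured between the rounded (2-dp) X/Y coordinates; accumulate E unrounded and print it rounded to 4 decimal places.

G0 X0.00 Y0.00 Z9.72
G1 X26.50 Y0.00 E0.5288
G1 X26.50 Y8.50 E0.6985
G1 X31.00 Y8.50 E0.7883
G1 X31.00 Y30.00 E1.2173
G1 X11.00 Y30.00 E1.6164
G1 X11.00 Y24.50 E1.7262
G1 X0.00 Y24.50 E1.9457
G1 X0.00 Y0.00 E2.4346

At z = 9.72 mm: the cube (footprint 26.5×24.5) is included at this height; the cube at (10.5, 4.5) is not intersected at this z (z outside [13, 31.5]); the 20×21.5 cube at (11, 8.5) contributes its full rectangle; Combining (union): the regions partially overlap (shared area 248.00 mm²), so overlapping operands fuse into one piece — 1 connected region. The outline is a single polygon with 8 vertices. Extrusion per mm of travel: 0.4 × 0.12 / (π × 0.875²) = 0.019956. Accumulating E over each segment gives final E = 2.4346.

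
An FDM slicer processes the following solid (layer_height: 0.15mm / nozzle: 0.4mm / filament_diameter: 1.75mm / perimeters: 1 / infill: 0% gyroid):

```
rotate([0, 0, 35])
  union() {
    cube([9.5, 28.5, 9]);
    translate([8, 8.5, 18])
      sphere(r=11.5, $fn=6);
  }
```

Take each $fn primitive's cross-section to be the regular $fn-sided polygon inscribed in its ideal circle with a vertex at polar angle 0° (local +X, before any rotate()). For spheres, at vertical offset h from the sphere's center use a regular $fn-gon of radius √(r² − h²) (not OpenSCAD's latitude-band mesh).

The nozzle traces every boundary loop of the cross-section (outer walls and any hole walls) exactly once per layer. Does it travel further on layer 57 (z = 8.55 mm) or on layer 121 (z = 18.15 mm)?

layer 57 (z = 8.55 mm)

Layer 57 (z = 8.55): the cube is present — its section is the full 9.5×28.5 rectangle (perimeter 76.00 mm); the r=11.5 sphere at (8, 8.5) contributes a regular 6-gon of circumradius √(11.5²−9.45²) = 6.553 (perimeter = 2·6·6.553·sin(180°/6) = 39.32 mm); Merging all regions: the regions partially overlap (shared area 72.82 mm²), so the edge portions inside another operand are dropped and the merged outline is re-measured after clipping — boundary = 81.31 mm; (rotated 35° about Z; rotation is an isometry so areas/perimeters/island counts are preserved). So its perimeter = 81.31 mm. Layer 121 (z = 18.15): the cube does not reach this height (z outside [0, 9]); the sphere at (8, 8.5): section is a regular 6-gon, circumradius = √(r²−h²) = √(11.5²−0.15²) = 11.499 (perimeter = 2·6·11.499·sin(180°/6) = 68.99 mm); Combining (union): only the r=11.5 sphere at (8, 8.5) is present, so the union is just that shape — boundary = 68.99 mm; (rotated 35° about Z; rotation is an isometry so areas/perimeters/island counts are preserved). So its perimeter = 68.99 mm. Layer 57 is larger (81.31 vs 68.99 mm).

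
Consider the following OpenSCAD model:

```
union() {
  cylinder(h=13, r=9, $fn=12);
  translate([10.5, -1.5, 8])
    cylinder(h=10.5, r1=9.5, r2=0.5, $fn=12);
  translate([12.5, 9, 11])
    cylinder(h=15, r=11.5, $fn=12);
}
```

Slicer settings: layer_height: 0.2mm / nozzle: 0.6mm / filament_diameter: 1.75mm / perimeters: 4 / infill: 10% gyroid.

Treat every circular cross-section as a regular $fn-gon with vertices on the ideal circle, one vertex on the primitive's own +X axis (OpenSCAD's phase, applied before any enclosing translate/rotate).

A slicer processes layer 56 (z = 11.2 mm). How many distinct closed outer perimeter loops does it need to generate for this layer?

1

At z = 11.2 mm: the r=9 cylinder gives a regular 12-gon of circumradius 9 (constant along its height); the cone at (10.5, -1.5) contributes a regular 12-gon of circumradius 6.757 (interpolated between r1=9.5 and r2=0.5 at t=0.305); the cylinder at (12.5, 9): section is a regular 12-gon, circumradius r=11.5; Taking the union: the regions partially overlap (shared area 127.46 mm²), so overlapping operands fuse into one piece — 1 connected region. The result has 1 disconnected region.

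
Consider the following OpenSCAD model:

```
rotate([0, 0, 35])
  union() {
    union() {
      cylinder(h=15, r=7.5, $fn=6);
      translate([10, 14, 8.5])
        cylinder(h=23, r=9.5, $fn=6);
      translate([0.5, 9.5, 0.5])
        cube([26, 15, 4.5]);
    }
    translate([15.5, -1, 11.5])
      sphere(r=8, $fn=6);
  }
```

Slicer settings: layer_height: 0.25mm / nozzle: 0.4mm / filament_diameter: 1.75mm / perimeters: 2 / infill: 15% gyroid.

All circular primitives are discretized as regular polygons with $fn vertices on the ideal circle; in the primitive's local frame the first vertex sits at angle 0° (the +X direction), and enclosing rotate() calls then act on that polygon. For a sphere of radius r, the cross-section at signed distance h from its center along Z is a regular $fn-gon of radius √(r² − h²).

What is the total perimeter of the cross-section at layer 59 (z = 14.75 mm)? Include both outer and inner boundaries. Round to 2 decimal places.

145.86 mm

At z = 14.75 mm: the cylinder: section is a regular 6-gon, circumradius r=7.5 (perimeter = 2·6·7.500·sin(180°/6) = 45.00 mm); the cylinder at (10, 14): section is a regular 6-gon, circumradius r=9.5 (perimeter = 2·6·9.500·sin(180°/6) = 57.00 mm); the cube at (0.5, 9.5) is absent (z outside [0.5, 5]); Taking the union: the 2 present regions are separate (no shared area or edge), so areas and boundary lengths simply add and each stays a separate island — boundary = 102.00 mm; the r=8 sphere at (15.5, -1) contributes a regular 6-gon of circumradius √(8²−3.25²) = 7.310 (perimeter = 2·6·7.310·sin(180°/6) = 43.86 mm); Merging all regions: the 2 present regions are separate (no shared area or edge), so areas and boundary lengths simply add and each stays a separate island — boundary = 145.86 mm; (whole slice rotated 35° about Z — lengths, areas and connectivity unchanged). Overall, the cross-section has 3 separate islands. Total boundary length (outer) = 145.86 mm.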